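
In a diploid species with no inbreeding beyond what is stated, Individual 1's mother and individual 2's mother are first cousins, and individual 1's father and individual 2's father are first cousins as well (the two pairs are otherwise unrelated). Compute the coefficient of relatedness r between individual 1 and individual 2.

Relatedness sums over independent paths through distinct common ancestors.
Individual 1 and individual 2 are related in two ways: second cousins through their mothers (r = 1/32) and second cousins through their fathers (r = 1/32).
r = 1/32 + 1/32 = 1/16 = 0.0625.

0.0625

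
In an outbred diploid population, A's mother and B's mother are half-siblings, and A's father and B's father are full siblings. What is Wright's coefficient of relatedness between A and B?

0.1875

Relatedness sums over independent paths through distinct common ancestors.
A and B are related in two ways: half first cousins through their mothers (r = 1/16) and first cousins through their fathers (r = 1/8).
r = 1/16 + 1/8 = 0.1875.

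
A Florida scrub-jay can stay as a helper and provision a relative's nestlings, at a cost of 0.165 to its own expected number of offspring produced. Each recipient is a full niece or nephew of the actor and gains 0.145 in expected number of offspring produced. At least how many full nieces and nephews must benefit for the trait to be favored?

r to a full niece or nephew = 0.25 (full aunt/uncle↔niece/nephew: two paths of length 3 through the shared grandparent pair: r = 2·(1/2)^3 = 1/4).
Hamilton's rule: n·r·B > C  ⇒  n > C/(r·B) = 0.165/(0.25·0.145) = 4.552.
The smallest integer exceeding 4.552 is 5.

5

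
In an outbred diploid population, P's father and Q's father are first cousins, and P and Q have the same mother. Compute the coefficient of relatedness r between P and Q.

Relatedness sums over independent paths through distinct common ancestors.
P and Q are related in two ways: second cousins through their fathers (r = 1/32) and half-sibs through their shared mother (r = 1/4).
r = 1/32 + 1/4 = 9/32 = 0.28125.

0.28125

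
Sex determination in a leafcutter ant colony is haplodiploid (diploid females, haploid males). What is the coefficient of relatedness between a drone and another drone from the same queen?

Haploid brothers each carry a random half of the queen's diploid genome, so on average they share half: r = 1/2.

0.5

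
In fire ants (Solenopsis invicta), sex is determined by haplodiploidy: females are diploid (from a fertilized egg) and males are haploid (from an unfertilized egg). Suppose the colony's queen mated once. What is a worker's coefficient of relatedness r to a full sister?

0.75

Haplodiploid full sisters inherit their father's entire haploid genome identically (contributing 1/2) and on average half of their mother's contribution (1/2 · 1/2 = 1/4); r = 1/2 + 1/4 = 3/4.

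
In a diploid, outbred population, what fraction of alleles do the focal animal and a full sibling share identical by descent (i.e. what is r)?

Full sibs share both parents — two paths of length 2: r = 2·(1/2)^2 = 1/2.

0.5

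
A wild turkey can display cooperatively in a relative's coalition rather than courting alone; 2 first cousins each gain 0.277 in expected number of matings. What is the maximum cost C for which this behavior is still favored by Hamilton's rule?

0.06925

r to a first cousin = 1/8 (first cousins share one grandparent pair — two paths of length 4: r = 2·(1/2)^4 = 1/8).
Hamilton's rule: n·r·B > C, so the trait is favored while C < n·r·B = 2·0.125·0.277 = 0.06925.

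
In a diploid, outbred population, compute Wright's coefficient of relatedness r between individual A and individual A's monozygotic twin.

Each parent–offspring link contributes a factor of 1/2, and independent paths through distinct common ancestors add.
Monozygotic twins share every allele identical by descent: r = 1.

1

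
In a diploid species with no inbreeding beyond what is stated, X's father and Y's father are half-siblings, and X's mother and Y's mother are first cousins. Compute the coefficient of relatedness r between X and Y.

0.09375

Independent pedigree routes through distinct common ancestors add.
X and Y are related in two ways: half first cousins through their fathers (r = 1/16) and second cousins through their mothers (r = 1/32).
r = 1/16 + 1/32 = 0.09375.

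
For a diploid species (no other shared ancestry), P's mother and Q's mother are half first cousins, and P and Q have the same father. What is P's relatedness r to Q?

Independent pedigree routes through distinct common ancestors add.
P and Q are related in two ways: half second cousins through their mothers (r = 1/64) and half-sibs through their shared father (r = 1/4).
r = 1/64 + 1/4 = 0.265625.

0.265625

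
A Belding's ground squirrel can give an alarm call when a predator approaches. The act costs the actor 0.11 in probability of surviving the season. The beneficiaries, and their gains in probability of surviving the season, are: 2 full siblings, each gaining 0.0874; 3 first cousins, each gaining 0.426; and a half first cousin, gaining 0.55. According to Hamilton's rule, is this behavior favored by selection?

Hamilton's rule: the trait is favored when the sum of r·B over every recipient exceeds the actor's cost C.
r to a full sibling = 0.5 (full sibs share both parents — two paths of length 2: r = 2·(1/2)^2 = 1/2).
r to a first cousin = 0.125 (first cousins share one grandparent pair — two paths of length 4: r = 2·(1/2)^4 = 1/8).
r to a half first cousin = 0.0625 (half first cousins share one grandparent — one path of length 4: r = (1/2)^4 = 1/16).
Summing one r·B term per recipient: 2·0.5·0.0874 + 3·0.125·0.426 + 1·0.0625·0.55 = 0.281525.
0.281525 > 0.11: the indirect benefit exceeds the cost.

Yes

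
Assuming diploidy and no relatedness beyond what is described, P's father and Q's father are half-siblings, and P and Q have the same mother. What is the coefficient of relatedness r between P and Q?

0.3125

Independent pedigree routes through distinct common ancestors add.
P and Q are related in two ways: half first cousins through their fathers (r = 1/16) and half-sibs through their shared mother (r = 1/4).
r = 1/16 + 1/4 = 5/16 = 0.3125.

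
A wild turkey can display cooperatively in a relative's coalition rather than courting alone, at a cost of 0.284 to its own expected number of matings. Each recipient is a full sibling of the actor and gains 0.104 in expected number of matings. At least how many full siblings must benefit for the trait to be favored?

6

r to a full sibling = 1/2 (full sibs share both parents — two paths of length 2: r = 2·(1/2)^2 = 1/2).
Hamilton's rule: n·r·B > C  ⇒  n > C/(r·B) = 0.284/(0.5·0.104) = 5.462.
The smallest integer exceeding 5.462 is 6.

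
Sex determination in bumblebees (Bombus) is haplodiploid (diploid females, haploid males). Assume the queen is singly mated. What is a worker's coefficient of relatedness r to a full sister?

0.75

Haplodiploid full sisters inherit their father's entire haploid genome identically (contributing 1/2) and on average half of their mother's contribution (1/2 · 1/2 = 1/4); r = 1/2 + 1/4 = 3/4.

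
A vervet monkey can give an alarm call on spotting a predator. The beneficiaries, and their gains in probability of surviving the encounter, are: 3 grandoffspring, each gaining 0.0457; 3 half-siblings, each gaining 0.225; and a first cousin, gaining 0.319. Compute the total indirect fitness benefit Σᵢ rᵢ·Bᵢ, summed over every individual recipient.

0.2429

r to a grandoffspring = 0.25 (two parent–offspring links: r = (1/2)^2 = 1/4).
r to a half-sibling = 1/4 (half-sibs share one parent — one path of length 2: r = (1/2)^2 = 1/4).
r to a first cousin = 0.125 (first cousins share one grandparent pair — two paths of length 4: r = 2·(1/2)^4 = 1/8).
Summing one r·B term per recipient: 3·0.25·0.0457 + 3·0.25·0.225 + 1·0.125·0.319 = 0.2429.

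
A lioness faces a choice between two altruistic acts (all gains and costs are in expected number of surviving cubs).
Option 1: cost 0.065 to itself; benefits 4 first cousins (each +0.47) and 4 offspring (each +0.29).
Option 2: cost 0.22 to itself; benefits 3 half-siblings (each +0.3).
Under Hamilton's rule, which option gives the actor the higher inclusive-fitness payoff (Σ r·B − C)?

Option 1

Option 1: r to a first cousin = 0.125.
Option 1: r to an offspring = 0.5.
Option 1: Σ r·B − C = (4·0.125·0.47 + 4·0.5·0.29) − 0.065 = 0.75.
Option 2: r to a half-sibling = 0.25.
Option 2: Σ r·B − C = (3·0.25·0.3) − 0.22 = 0.005.
Option 1 has the higher net inclusive-fitness payoff.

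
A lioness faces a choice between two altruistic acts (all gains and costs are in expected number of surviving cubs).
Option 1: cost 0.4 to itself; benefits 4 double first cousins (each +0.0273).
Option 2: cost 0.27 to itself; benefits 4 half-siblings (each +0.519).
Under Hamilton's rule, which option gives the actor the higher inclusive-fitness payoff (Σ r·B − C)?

Option 2

Option 1: r to a double first cousin = 0.25.
Option 1: Σ r·B − C = (4·0.25·0.0273) − 0.4 = -0.3727.
Option 2: r to a half-sibling = 0.25.
Option 2: Σ r·B − C = (4·0.25·0.519) − 0.27 = 0.249.
Option 2 has the higher net inclusive-fitness payoff.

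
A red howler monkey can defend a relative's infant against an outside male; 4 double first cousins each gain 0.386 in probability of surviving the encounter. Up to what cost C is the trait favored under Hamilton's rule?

r to a double first cousin = 0.25 (double first cousins share both grandparent pairs — four paths of length 4: r = 4·(1/2)^4 = 1/4).
Hamilton's rule: n·r·B > C, so the trait is favored while C < n·r·B = 4·0.25·0.386 = 0.386.

0.386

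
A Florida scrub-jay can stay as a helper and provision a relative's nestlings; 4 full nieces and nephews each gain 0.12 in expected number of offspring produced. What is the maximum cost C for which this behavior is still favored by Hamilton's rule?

r to a full niece or nephew = 0.25 (full aunt/uncle↔niece/nephew: two paths of length 3 through the shared grandparent pair: r = 2·(1/2)^3 = 1/4).
Hamilton's rule: n·r·B > C, so the trait is favored while C < n·r·B = 4·0.25·0.12 = 0.12.

0.12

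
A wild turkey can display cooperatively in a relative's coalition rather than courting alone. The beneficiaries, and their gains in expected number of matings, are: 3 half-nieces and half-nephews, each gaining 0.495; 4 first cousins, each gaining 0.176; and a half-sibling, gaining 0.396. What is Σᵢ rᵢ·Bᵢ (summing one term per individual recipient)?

r to a half-niece or half-nephew = 0.125 (half-aunt/uncle↔niece/nephew: one path of length 3: r = (1/2)^3 = 1/8).
r to a first cousin = 0.125 (first cousins share one grandparent pair — two paths of length 4: r = 2·(1/2)^4 = 1/8).
r to a half-sibling = 1/4 (half-sibs share one parent — one path of length 2: r = (1/2)^2 = 1/4).
Summing one r·B term per recipient: 3·0.125·0.495 + 4·0.125·0.176 + 1·0.25·0.396 = 0.372625.

0.372625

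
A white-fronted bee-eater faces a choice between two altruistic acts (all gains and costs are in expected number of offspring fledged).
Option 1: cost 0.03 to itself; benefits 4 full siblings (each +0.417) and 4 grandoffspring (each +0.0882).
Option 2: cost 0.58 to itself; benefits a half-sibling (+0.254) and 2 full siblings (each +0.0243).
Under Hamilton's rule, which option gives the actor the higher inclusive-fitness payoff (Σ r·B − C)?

Option 1

Option 1: r to a full sibling = 0.5.
Option 1: r to a grandoffspring = 0.25.
Option 1: Σ r·B − C = (4·0.5·0.417 + 4·0.25·0.0882) − 0.03 = 0.8922.
Option 2: r to a half-sibling = 0.25.
Option 2: r to a full sibling = 0.5.
Option 2: Σ r·B − C = (1·0.25·0.254 + 2·0.5·0.0243) − 0.58 = -0.4922.
Option 1 has the higher net inclusive-fitness payoff.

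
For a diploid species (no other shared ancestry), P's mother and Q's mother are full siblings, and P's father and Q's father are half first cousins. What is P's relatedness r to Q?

With two independent routes of shared ancestry, r is the sum of the two contributions.
P and Q are related in two ways: first cousins through their mothers (r = 1/8) and half second cousins through their fathers (r = 1/64).
r = 1/8 + 1/64 = 9/64 = 0.140625.

0.140625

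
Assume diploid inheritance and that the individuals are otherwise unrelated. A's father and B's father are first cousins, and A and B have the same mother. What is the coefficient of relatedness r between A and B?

Independent pedigree routes through distinct common ancestors add.
A and B are related in two ways: second cousins through their fathers (r = 1/32) and half-sibs through their shared mother (r = 1/4).
r = 1/32 + 1/4 = 0.28125.

0.28125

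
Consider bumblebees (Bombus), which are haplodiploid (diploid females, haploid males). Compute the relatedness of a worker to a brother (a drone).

0.25

Her haploid brother carries none of their father's genes and a random half of their mother's genome; that half matches the maternal half of her own genome with probability 1/2: r = 1/2 · 1/2 = 1/4.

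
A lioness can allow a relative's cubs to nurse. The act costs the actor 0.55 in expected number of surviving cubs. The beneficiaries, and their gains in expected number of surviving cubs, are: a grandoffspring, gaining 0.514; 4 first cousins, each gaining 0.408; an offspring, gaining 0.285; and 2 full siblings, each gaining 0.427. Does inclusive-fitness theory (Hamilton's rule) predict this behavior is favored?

Yes

Hamilton's rule: the trait is favored when the sum of r·B over every recipient exceeds the actor's cost C.
r to a grandoffspring = 1/4 (two parent–offspring links: r = (1/2)^2 = 1/4).
r to a first cousin = 1/8 (first cousins share one grandparent pair — two paths of length 4: r = 2·(1/2)^4 = 1/8).
r to an offspring = 0.5 (one parent–offspring link: r = (1/2)^1 = 1/2).
r to a full sibling = 1/2 (full sibs share both parents — two paths of length 2: r = 2·(1/2)^2 = 1/2).
Summing one r·B term per recipient: 1·0.25·0.514 + 4·0.125·0.408 + 1·0.5·0.285 + 2·0.5·0.427 = 0.902.
0.902 > 0.55: the indirect benefit exceeds the cost.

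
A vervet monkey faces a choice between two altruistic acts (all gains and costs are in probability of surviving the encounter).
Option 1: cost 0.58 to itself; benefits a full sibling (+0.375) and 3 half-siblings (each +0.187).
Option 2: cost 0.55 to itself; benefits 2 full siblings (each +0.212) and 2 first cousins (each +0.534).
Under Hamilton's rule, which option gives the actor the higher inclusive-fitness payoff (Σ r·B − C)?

Option 2

Option 1: r to a full sibling = 0.5.
Option 1: r to a half-sibling = 0.25.
Option 1: Σ r·B − C = (1·0.5·0.375 + 3·0.25·0.187) − 0.58 = -0.25225.
Option 2: r to a full sibling = 0.5.
Option 2: r to a first cousin = 0.125.
Option 2: Σ r·B − C = (2·0.5·0.212 + 2·0.125·0.534) − 0.55 = -0.2045.
Option 2 has the higher net inclusive-fitness payoff.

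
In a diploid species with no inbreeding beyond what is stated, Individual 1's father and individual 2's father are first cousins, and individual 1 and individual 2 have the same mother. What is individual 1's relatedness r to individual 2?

0.28125

Relatedness sums over independent paths through distinct common ancestors.
Individual 1 and individual 2 are related in two ways: second cousins through their fathers (r = 1/32) and half-sibs through their shared mother (r = 1/4).
r = 1/32 + 1/4 = 0.28125.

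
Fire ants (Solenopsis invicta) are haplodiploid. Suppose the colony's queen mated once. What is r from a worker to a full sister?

0.75

Haplodiploid full sisters inherit their father's entire haploid genome identically (contributing 1/2) and on average half of their mother's contribution (1/2 · 1/2 = 1/4); r = 1/2 + 1/4 = 3/4.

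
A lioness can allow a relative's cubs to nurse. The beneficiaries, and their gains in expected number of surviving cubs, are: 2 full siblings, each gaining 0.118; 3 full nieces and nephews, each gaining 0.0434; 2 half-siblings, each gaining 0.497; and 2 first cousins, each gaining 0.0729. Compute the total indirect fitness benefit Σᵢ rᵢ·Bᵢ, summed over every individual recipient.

r to a full sibling = 0.5 (full sibs share both parents — two paths of length 2: r = 2·(1/2)^2 = 1/2).
r to a full niece or nephew = 1/4 (full aunt/uncle↔niece/nephew: two paths of length 3 through the shared grandparent pair: r = 2·(1/2)^3 = 1/4).
r to a half-sibling = 0.25 (half-sibs share one parent — one path of length 2: r = (1/2)^2 = 1/4).
r to a first cousin = 1/8 (first cousins share one grandparent pair — two paths of length 4: r = 2·(1/2)^4 = 1/8).
Summing one r·B term per recipient: 2·0.5·0.118 + 3·0.25·0.0434 + 2·0.25·0.497 + 2·0.125·0.0729 = 0.417275.

0.417275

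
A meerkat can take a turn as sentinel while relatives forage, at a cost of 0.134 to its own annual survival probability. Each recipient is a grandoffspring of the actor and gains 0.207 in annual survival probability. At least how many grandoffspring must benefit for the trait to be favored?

r to a grandoffspring = 0.25 (two parent–offspring links: r = (1/2)^2 = 1/4).
Hamilton's rule: n·r·B > C  ⇒  n > C/(r·B) = 0.134/(0.25·0.207) = 2.589.
The smallest integer exceeding 2.589 is 3.

3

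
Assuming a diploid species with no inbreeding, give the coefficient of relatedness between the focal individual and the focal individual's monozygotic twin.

Each parent–offspring link contributes a factor of 1/2, and independent paths through distinct common ancestors add.
Monozygotic twins share every allele identical by descent: r = 1.

1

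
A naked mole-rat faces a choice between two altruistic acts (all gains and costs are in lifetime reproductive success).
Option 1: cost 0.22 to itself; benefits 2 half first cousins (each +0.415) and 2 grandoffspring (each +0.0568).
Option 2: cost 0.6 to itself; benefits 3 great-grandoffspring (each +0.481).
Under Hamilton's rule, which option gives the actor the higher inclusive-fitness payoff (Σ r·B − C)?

Option 1

Option 1: r to a half first cousin = 0.0625.
Option 1: r to a grandoffspring = 0.25.
Option 1: Σ r·B − C = (2·0.0625·0.415 + 2·0.25·0.0568) − 0.22 = -0.139725.
Option 2: r to a great-grandoffspring = 0.125.
Option 2: Σ r·B − C = (3·0.125·0.481) − 0.6 = -0.419625.
Option 1 has the higher net inclusive-fitness payoff.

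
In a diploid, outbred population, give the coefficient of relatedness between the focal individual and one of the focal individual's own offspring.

Each parent–offspring link contributes a factor of 1/2, and independent paths through distinct common ancestors add.
One parent–offspring link: r = (1/2)^1 = 1/2.

0.5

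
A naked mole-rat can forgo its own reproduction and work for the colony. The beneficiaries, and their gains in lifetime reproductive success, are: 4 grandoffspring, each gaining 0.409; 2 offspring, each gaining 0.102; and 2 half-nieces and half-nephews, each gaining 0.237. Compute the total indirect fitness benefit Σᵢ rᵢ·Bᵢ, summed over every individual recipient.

r to a grandoffspring = 1/4 (two parent–offspring links: r = (1/2)^2 = 1/4).
r to an offspring = 1/2 (one parent–offspring link: r = (1/2)^1 = 1/2).
r to a half-niece or half-nephew = 1/8 (half-aunt/uncle↔niece/nephew: one path of length 3: r = (1/2)^3 = 1/8).
Summing one r·B term per recipient: 4·0.25·0.409 + 2·0.5·0.102 + 2·0.125·0.237 = 0.57025.

0.57025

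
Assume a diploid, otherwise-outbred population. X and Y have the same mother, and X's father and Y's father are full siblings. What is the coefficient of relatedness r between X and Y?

Relatedness sums over independent paths through distinct common ancestors.
X and Y are related in two ways: half-sibs through their shared mother (r = 1/4) and first cousins through their fathers (r = 1/8).
r = 1/4 + 1/8 = 0.375.

0.375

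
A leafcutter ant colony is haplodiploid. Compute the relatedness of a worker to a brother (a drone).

0.25

Her haploid brother carries none of their father's genes and a random half of their mother's genome; that half matches the maternal half of her own genome with probability 1/2: r = 1/2 · 1/2 = 1/4.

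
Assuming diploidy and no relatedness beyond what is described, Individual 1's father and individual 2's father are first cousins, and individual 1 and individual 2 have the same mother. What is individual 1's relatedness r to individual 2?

0.28125

With two independent routes of shared ancestry, r is the sum of the two contributions.
Individual 1 and individual 2 are related in two ways: second cousins through their fathers (r = 1/32) and half-sibs through their shared mother (r = 1/4).
r = 1/32 + 1/4 = 0.28125.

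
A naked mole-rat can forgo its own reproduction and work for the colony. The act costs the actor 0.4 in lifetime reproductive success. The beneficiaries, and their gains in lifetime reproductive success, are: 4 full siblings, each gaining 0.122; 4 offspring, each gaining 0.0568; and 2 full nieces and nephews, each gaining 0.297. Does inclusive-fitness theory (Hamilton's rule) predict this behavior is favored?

Yes

Hamilton's rule: the trait is favored when the sum of r·B over every recipient exceeds the actor's cost C.
r to a full sibling = 1/2 (full sibs share both parents — two paths of length 2: r = 2·(1/2)^2 = 1/2).
r to an offspring = 0.5 (one parent–offspring link: r = (1/2)^1 = 1/2).
r to a full niece or nephew = 0.25 (full aunt/uncle↔niece/nephew: two paths of length 3 through the shared grandparent pair: r = 2·(1/2)^3 = 1/4).
Summing one r·B term per recipient: 4·0.5·0.122 + 4·0.5·0.0568 + 2·0.25·0.297 = 0.5061.
0.5061 > 0.4: the indirect benefit exceeds the cost.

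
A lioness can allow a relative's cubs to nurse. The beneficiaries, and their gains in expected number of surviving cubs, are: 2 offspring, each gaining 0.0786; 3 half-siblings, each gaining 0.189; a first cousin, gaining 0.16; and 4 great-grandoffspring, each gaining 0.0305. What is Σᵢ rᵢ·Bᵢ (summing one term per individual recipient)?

r to an offspring = 0.5 (one parent–offspring link: r = (1/2)^1 = 1/2).
r to a half-sibling = 0.25 (half-sibs share one parent — one path of length 2: r = (1/2)^2 = 1/4).
r to a first cousin = 0.125 (first cousins share one grandparent pair — two paths of length 4: r = 2·(1/2)^4 = 1/8).
r to a great-grandoffspring = 0.125 (three parent–offspring links: r = (1/2)^3 = 1/8).
Summing one r·B term per recipient: 2·0.5·0.0786 + 3·0.25·0.189 + 1·0.125·0.16 + 4·0.125·0.0305 = 0.2556.

0.2556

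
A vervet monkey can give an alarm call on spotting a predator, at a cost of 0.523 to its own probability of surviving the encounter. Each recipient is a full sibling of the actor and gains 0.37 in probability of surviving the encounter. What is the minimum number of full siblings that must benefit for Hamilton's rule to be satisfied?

r to a full sibling = 0.5 (full sibs share both parents — two paths of length 2: r = 2·(1/2)^2 = 1/2).
Hamilton's rule: n·r·B > C  ⇒  n > C/(r·B) = 0.523/(0.5·0.37) = 2.827.
The smallest integer exceeding 2.827 is 3.

3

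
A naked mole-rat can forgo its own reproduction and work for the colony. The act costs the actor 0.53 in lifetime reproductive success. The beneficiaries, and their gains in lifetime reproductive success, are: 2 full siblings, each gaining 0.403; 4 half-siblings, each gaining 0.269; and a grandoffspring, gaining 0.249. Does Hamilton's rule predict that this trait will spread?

Yes

Hamilton's rule: the trait is favored when the sum of r·B over every recipient exceeds the actor's cost C.
r to a full sibling = 1/2 (full sibs share both parents — two paths of length 2: r = 2·(1/2)^2 = 1/2).
r to a half-sibling = 1/4 (half-sibs share one parent — one path of length 2: r = (1/2)^2 = 1/4).
r to a grandoffspring = 1/4 (two parent–offspring links: r = (1/2)^2 = 1/4).
Summing one r·B term per recipient: 2·0.5·0.403 + 4·0.25·0.269 + 1·0.25·0.249 = 0.73425.
0.73425 > 0.53: the indirect benefit exceeds the cost.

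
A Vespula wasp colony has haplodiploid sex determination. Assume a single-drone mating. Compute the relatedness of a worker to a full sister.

Haplodiploid full sisters inherit their father's entire haploid genome identically (contributing 1/2) and on average half of their mother's contribution (1/2 · 1/2 = 1/4); r = 1/2 + 1/4 = 3/4.

0.75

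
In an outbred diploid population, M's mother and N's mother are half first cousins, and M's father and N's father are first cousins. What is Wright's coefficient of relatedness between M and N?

Independent pedigree routes through distinct common ancestors add.
M and N are related in two ways: half second cousins through their mothers (r = 1/64) and second cousins through their fathers (r = 1/32).
r = 1/64 + 1/32 = 3/64 = 0.046875.

0.046875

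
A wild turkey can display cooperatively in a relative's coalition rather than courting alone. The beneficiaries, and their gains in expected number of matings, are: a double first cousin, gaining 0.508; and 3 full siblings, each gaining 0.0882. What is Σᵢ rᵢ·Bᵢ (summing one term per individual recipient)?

0.2593

r to a double first cousin = 0.25 (double first cousins share both grandparent pairs — four paths of length 4: r = 4·(1/2)^4 = 1/4).
r to a full sibling = 1/2 (full sibs share both parents — two paths of length 2: r = 2·(1/2)^2 = 1/2).
Summing one r·B term per recipient: 1·0.25·0.508 + 3·0.5·0.0882 = 0.2593.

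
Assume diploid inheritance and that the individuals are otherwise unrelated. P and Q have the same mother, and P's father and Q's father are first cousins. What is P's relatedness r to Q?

With two independent routes of shared ancestry, r is the sum of the two contributions.
P and Q are related in two ways: half-sibs through their shared mother (r = 1/4) and second cousins through their fathers (r = 1/32).
r = 1/4 + 1/32 = 0.28125.

0.28125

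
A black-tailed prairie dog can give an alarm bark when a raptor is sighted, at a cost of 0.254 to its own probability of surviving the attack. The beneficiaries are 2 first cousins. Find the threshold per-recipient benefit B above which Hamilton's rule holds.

1.016

r to a first cousin = 1/8 (first cousins share one grandparent pair — two paths of length 4: r = 2·(1/2)^4 = 1/8).
Hamilton's rule with n recipients of equal r: n·r·B > C, so B > C/(n·r) = 0.254/(2·0.125) = 1.016.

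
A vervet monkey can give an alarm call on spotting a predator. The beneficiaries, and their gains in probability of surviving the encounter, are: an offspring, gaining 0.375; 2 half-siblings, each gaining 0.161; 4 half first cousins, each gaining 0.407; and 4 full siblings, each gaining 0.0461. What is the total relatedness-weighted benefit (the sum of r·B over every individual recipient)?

0.46195

r to an offspring = 0.5 (one parent–offspring link: r = (1/2)^1 = 1/2).
r to a half-sibling = 0.25 (half-sibs share one parent — one path of length 2: r = (1/2)^2 = 1/4).
r to a half first cousin = 0.0625 (half first cousins share one grandparent — one path of length 4: r = (1/2)^4 = 1/16).
r to a full sibling = 0.5 (full sibs share both parents — two paths of length 2: r = 2·(1/2)^2 = 1/2).
Summing one r·B term per recipient: 1·0.5·0.375 + 2·0.25·0.161 + 4·0.0625·0.407 + 4·0.5·0.0461 = 0.46195.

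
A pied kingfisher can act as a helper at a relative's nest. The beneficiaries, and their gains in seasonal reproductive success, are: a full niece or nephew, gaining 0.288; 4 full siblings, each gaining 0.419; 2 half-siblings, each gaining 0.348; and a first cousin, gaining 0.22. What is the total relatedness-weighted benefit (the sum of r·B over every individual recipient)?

1.1115

r to a full niece or nephew = 0.25 (full aunt/uncle↔niece/nephew: two paths of length 3 through the shared grandparent pair: r = 2·(1/2)^3 = 1/4).
r to a full sibling = 0.5 (full sibs share both parents — two paths of length 2: r = 2·(1/2)^2 = 1/2).
r to a half-sibling = 0.25 (half-sibs share one parent — one path of length 2: r = (1/2)^2 = 1/4).
r to a first cousin = 0.125 (first cousins share one grandparent pair — two paths of length 4: r = 2·(1/2)^4 = 1/8).
Summing one r·B term per recipient: 1·0.25·0.288 + 4·0.5·0.419 + 2·0.25·0.348 + 1·0.125·0.22 = 1.1115.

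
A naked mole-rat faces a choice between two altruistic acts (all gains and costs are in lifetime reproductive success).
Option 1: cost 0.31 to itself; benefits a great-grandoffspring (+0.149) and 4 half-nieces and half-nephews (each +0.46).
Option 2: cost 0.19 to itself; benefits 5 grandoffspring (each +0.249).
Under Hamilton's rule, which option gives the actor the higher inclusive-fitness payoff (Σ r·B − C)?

Option 1: r to a great-grandoffspring = 0.125.
Option 1: r to a half-niece or half-nephew = 0.125.
Option 1: Σ r·B − C = (1·0.125·0.149 + 4·0.125·0.46) − 0.31 = -0.061375.
Option 2: r to a grandoffspring = 0.25.
Option 2: Σ r·B − C = (5·0.25·0.249) − 0.19 = 0.12125.
Option 2 has the higher net inclusive-fitness payoff.

Option 2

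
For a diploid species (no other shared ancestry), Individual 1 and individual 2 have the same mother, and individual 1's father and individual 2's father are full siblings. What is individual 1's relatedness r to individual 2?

With two independent routes of shared ancestry, r is the sum of the two contributions.
Individual 1 and individual 2 are related in two ways: half-sibs through their shared mother (r = 1/4) and first cousins through their fathers (r = 1/8).
r = 1/4 + 1/8 = 0.375.

0.375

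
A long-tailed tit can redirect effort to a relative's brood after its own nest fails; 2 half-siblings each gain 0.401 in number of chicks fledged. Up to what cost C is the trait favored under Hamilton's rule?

r to a half-sibling = 0.25 (half-sibs share one parent — one path of length 2: r = (1/2)^2 = 1/4).
Hamilton's rule: n·r·B > C, so the trait is favored while C < n·r·B = 2·0.25·0.401 = 0.2005.

0.2005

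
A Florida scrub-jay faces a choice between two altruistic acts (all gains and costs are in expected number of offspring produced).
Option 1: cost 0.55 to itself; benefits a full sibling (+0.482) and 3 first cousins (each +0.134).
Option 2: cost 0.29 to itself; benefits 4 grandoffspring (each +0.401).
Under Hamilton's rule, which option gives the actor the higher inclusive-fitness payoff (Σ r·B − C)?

Option 2

Option 1: r to a full sibling = 0.5.
Option 1: r to a first cousin = 0.125.
Option 1: Σ r·B − C = (1·0.5·0.482 + 3·0.125·0.134) − 0.55 = -0.25875.
Option 2: r to a grandoffspring = 0.25.
Option 2: Σ r·B − C = (4·0.25·0.401) − 0.29 = 0.111.
Option 2 has the higher net inclusive-fitness payoff.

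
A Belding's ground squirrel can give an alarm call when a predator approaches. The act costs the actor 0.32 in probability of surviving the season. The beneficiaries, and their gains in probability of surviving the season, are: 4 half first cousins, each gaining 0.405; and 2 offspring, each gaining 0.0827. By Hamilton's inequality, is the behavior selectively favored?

No

Hamilton's rule: the trait is favored when the sum of r·B over every recipient exceeds the actor's cost C.
r to a half first cousin = 1/16 (half first cousins share one grandparent — one path of length 4: r = (1/2)^4 = 1/16).
r to an offspring = 1/2 (one parent–offspring link: r = (1/2)^1 = 1/2).
Summing one r·B term per recipient: 4·0.0625·0.405 + 2·0.5·0.0827 = 0.18395.
0.18395 < 0.32: the indirect benefit is less than the cost.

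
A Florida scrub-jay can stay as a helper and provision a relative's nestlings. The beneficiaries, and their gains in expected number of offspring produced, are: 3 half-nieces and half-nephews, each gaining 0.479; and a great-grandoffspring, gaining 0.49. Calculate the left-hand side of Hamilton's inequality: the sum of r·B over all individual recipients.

r to a half-niece or half-nephew = 1/8 (half-aunt/uncle↔niece/nephew: one path of length 3: r = (1/2)^3 = 1/8).
r to a great-grandoffspring = 1/8 (three parent–offspring links: r = (1/2)^3 = 1/8).
Summing one r·B term per recipient: 3·0.125·0.479 + 1·0.125·0.49 = 0.240875.

0.240875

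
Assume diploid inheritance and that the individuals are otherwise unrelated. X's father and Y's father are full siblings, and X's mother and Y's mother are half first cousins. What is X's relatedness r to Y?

Relatedness sums over independent paths through distinct common ancestors.
X and Y are related in two ways: first cousins through their fathers (r = 1/8) and half second cousins through their mothers (r = 1/64).
r = 1/8 + 1/64 = 9/64 = 0.140625.

0.140625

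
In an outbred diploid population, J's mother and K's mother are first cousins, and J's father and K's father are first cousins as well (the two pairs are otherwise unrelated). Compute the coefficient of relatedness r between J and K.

0.0625

Wright's path rule: contributions from independent ancestry routes add.
J and K are related in two ways: second cousins through their mothers (r = 1/32) and second cousins through their fathers (r = 1/32).
r = 1/32 + 1/32 = 0.0625.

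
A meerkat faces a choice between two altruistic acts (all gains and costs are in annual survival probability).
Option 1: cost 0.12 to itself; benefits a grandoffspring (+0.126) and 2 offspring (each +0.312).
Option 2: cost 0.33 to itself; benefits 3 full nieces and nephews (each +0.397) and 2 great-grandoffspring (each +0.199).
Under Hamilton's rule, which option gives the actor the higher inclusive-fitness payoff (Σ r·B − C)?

Option 1

Option 1: r to a grandoffspring = 0.25.
Option 1: r to an offspring = 0.5.
Option 1: Σ r·B − C = (1·0.25·0.126 + 2·0.5·0.312) − 0.12 = 0.2235.
Option 2: r to a full niece or nephew = 0.25.
Option 2: r to a great-grandoffspring = 0.125.
Option 2: Σ r·B − C = (3·0.25·0.397 + 2·0.125·0.199) − 0.33 = 0.0175.
Option 1 has the higher net inclusive-fitness payoff.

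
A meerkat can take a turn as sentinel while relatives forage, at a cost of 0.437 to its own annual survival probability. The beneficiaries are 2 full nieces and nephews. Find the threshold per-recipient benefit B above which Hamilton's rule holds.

0.874

r to a full niece or nephew = 1/4 (full aunt/uncle↔niece/nephew: two paths of length 3 through the shared grandparent pair: r = 2·(1/2)^3 = 1/4).
Hamilton's rule with n recipients of equal r: n·r·B > C, so B > C/(n·r) = 0.437/(2·0.25) = 0.874.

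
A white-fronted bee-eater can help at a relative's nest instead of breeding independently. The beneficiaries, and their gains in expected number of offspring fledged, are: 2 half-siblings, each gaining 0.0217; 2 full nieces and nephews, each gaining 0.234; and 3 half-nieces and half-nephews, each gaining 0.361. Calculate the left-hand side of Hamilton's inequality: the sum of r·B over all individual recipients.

r to a half-sibling = 1/4 (half-sibs share one parent — one path of length 2: r = (1/2)^2 = 1/4).
r to a full niece or nephew = 0.25 (full aunt/uncle↔niece/nephew: two paths of length 3 through the shared grandparent pair: r = 2·(1/2)^3 = 1/4).
r to a half-niece or half-nephew = 1/8 (half-aunt/uncle↔niece/nephew: one path of length 3: r = (1/2)^3 = 1/8).
Summing one r·B term per recipient: 2·0.25·0.0217 + 2·0.25·0.234 + 3·0.125·0.361 = 0.263225.

0.263225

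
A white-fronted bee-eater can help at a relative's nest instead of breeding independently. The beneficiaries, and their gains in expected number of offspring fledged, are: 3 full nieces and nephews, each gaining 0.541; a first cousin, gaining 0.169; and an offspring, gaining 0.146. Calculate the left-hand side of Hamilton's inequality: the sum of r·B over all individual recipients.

0.499875

r to a full niece or nephew = 1/4 (full aunt/uncle↔niece/nephew: two paths of length 3 through the shared grandparent pair: r = 2·(1/2)^3 = 1/4).
r to a first cousin = 0.125 (first cousins share one grandparent pair — two paths of length 4: r = 2·(1/2)^4 = 1/8).
r to an offspring = 0.5 (one parent–offspring link: r = (1/2)^1 = 1/2).
Summing one r·B term per recipient: 3·0.25·0.541 + 1·0.125·0.169 + 1·0.5·0.146 = 0.499875.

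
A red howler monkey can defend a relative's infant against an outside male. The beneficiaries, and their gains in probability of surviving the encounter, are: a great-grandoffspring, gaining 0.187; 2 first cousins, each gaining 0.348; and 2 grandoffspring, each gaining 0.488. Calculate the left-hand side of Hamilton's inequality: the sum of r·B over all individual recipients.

r to a great-grandoffspring = 0.125 (three parent–offspring links: r = (1/2)^3 = 1/8).
r to a first cousin = 1/8 (first cousins share one grandparent pair — two paths of length 4: r = 2·(1/2)^4 = 1/8).
r to a grandoffspring = 0.25 (two parent–offspring links: r = (1/2)^2 = 1/4).
Summing one r·B term per recipient: 1·0.125·0.187 + 2·0.125·0.348 + 2·0.25·0.488 = 0.354375.

0.354375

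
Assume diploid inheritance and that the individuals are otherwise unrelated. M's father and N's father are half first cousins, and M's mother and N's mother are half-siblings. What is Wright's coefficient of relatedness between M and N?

0.078125

With two independent routes of shared ancestry, r is the sum of the two contributions.
M and N are related in two ways: half second cousins through their fathers (r = 1/64) and half first cousins through their mothers (r = 1/16).
r = 1/64 + 1/16 = 0.078125.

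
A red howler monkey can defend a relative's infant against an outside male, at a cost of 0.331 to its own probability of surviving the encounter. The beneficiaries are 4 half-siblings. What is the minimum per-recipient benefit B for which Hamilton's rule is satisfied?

0.331

r to a half-sibling = 0.25 (half-sibs share one parent — one path of length 2: r = (1/2)^2 = 1/4).
Hamilton's rule with n recipients of equal r: n·r·B > C, so B > C/(n·r) = 0.331/(4·0.25) = 0.331.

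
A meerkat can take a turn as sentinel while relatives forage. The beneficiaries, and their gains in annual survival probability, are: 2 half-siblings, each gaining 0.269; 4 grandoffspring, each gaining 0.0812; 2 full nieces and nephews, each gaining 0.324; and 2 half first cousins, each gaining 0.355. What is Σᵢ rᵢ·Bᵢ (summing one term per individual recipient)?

r to a half-sibling = 0.25 (half-sibs share one parent — one path of length 2: r = (1/2)^2 = 1/4).
r to a grandoffspring = 0.25 (two parent–offspring links: r = (1/2)^2 = 1/4).
r to a full niece or nephew = 0.25 (full aunt/uncle↔niece/nephew: two paths of length 3 through the shared grandparent pair: r = 2·(1/2)^3 = 1/4).
r to a half first cousin = 0.0625 (half first cousins share one grandparent — one path of length 4: r = (1/2)^4 = 1/16).
Summing one r·B term per recipient: 2·0.25·0.269 + 4·0.25·0.0812 + 2·0.25·0.324 + 2·0.0625·0.355 = 0.422075.

0.422075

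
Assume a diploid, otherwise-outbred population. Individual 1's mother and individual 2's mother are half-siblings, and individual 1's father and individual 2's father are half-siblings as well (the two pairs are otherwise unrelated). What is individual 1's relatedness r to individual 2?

Wright's path rule: contributions from independent ancestry routes add.
Individual 1 and individual 2 are related in two ways: half first cousins through their mothers (r = 1/16) and half first cousins through their fathers (r = 1/16).
r = 1/16 + 1/16 = 1/8 = 0.125.

0.125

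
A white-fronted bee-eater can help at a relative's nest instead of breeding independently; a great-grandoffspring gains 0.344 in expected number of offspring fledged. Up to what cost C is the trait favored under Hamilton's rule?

r to a great-grandoffspring = 1/8 (three parent–offspring links: r = (1/2)^3 = 1/8).
Hamilton's rule: n·r·B > C, so the trait is favored while C < n·r·B = 1·0.125·0.344 = 0.043.

0.043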